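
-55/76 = -0.72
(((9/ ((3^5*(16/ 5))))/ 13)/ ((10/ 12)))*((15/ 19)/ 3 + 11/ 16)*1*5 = 1445/ 284544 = 0.01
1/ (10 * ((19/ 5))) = 1/ 38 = 0.03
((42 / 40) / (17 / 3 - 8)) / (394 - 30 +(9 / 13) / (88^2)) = -226512 / 183223085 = -0.00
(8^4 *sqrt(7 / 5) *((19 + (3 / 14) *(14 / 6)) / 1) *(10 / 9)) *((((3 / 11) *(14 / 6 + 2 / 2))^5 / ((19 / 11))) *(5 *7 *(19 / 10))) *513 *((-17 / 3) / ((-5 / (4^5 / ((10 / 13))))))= 4808043921408000 *sqrt(35) / 14641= 1942816162809.70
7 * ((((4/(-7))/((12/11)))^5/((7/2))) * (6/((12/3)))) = -161051/1361367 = -0.12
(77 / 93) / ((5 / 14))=1078 / 465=2.32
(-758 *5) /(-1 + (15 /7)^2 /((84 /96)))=-1299970 /1457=-892.22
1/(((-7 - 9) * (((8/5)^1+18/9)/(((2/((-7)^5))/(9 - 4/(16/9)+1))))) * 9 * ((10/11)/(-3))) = -11/112539672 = -0.00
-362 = -362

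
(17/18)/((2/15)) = 85/12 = 7.08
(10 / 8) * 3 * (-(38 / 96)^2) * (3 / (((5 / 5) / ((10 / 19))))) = -0.93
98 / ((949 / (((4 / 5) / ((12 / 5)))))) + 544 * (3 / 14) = 2323838 / 19929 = 116.61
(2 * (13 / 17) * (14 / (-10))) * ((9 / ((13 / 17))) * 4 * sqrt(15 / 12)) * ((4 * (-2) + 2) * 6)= 4057.12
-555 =-555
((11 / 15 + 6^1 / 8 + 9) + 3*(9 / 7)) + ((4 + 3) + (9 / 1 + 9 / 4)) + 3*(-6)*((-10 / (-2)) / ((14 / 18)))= -8728 / 105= -83.12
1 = 1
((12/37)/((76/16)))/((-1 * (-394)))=0.00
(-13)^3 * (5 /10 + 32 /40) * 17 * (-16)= 3884296 /5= 776859.20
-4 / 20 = -0.20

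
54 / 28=27 / 14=1.93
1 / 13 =0.08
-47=-47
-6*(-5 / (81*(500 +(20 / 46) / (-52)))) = 1196 / 1614573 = 0.00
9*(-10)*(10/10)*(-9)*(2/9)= 180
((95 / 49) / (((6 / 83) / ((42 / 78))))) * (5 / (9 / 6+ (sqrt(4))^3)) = 2075 / 273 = 7.60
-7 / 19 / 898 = -7 / 17062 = -0.00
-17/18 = -0.94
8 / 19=0.42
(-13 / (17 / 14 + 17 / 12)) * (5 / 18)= -70 / 51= -1.37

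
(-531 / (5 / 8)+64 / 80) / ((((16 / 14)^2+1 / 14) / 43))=-17884216 / 675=-26495.13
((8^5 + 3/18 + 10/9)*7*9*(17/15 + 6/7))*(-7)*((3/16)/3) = -862946161/480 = -1797804.50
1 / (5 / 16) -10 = -34 / 5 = -6.80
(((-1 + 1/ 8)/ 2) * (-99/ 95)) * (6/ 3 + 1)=1.37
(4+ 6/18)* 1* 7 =91/3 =30.33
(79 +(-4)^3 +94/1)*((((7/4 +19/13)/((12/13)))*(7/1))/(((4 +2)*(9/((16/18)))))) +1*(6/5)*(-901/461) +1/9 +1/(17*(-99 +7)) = 54482728147/1314029790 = 41.46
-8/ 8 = -1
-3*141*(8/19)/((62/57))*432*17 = -37278144/31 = -1202520.77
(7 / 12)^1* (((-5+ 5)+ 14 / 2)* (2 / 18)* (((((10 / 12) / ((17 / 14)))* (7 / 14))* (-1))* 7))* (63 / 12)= -84035 / 14688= -5.72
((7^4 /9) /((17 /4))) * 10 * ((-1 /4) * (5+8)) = -2040.07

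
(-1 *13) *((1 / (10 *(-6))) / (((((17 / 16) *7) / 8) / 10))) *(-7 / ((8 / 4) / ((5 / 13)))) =-160 / 51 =-3.14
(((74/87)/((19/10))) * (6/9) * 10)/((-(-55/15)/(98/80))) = 18130/18183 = 1.00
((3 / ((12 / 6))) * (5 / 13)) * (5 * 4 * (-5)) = -750 / 13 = -57.69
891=891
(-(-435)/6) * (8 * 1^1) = 580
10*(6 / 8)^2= 45 / 8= 5.62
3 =3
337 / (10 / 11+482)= 3707 / 5312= 0.70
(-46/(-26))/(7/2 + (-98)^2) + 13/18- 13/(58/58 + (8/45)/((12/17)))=-4827143/499590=-9.66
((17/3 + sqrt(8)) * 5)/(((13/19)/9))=1710 * sqrt(2)/13 + 4845/13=558.72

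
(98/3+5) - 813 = -2326/3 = -775.33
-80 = -80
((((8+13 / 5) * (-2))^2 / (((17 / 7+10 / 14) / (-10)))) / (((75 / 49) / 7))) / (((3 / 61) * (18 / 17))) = -13987904266 / 111375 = -125592.86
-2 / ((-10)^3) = 1 / 500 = 0.00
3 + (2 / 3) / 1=11 / 3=3.67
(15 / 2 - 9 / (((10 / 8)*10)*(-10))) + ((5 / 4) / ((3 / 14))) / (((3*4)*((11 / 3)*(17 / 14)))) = 2154571 / 280500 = 7.68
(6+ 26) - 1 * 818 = -786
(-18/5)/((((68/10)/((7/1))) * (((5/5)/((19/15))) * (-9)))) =133/255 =0.52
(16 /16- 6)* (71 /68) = -355 /68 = -5.22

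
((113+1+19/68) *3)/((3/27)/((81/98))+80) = 16995177/3972424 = 4.28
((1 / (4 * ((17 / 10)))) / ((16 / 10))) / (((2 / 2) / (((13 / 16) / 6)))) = 0.01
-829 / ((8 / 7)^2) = -40621 / 64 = -634.70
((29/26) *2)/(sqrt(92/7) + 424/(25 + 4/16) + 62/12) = 1637000526/15674724403 - 21299688 *sqrt(161)/15674724403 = 0.09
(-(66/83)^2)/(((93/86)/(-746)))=436.20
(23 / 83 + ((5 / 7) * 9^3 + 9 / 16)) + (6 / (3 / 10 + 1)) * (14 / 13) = 827182325 / 1571024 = 526.52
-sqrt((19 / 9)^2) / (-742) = 19 / 6678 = 0.00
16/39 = 0.41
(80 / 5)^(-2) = 1 / 256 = 0.00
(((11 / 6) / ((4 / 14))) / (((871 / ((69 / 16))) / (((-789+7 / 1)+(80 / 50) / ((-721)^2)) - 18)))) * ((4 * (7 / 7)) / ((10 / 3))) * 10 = -197279658741 / 646830730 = -304.99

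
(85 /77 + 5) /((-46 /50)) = -11750 /1771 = -6.63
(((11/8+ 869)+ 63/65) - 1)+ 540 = 733379/520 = 1410.34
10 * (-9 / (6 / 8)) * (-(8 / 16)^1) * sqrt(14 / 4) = 30 * sqrt(14) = 112.25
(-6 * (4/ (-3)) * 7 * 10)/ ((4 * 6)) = 70/ 3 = 23.33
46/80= 23/40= 0.58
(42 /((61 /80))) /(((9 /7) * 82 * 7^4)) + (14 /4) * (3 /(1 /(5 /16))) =38605495 /11764704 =3.28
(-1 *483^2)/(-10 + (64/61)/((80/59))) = 3388245/134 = 25285.41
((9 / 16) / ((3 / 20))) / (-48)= -5 / 64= -0.08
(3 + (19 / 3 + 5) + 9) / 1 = 23.33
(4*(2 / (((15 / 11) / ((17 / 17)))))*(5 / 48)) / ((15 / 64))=352 / 135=2.61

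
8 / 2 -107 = -103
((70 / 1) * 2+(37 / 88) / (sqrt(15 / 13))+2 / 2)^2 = 1739 * sqrt(195) / 220+2309394757 / 116160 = 19991.53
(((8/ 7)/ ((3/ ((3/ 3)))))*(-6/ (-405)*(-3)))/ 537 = -16/ 507465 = -0.00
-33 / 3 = -11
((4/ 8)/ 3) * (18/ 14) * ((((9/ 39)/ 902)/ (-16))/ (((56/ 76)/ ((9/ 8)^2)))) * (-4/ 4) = 13851/ 2353455104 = 0.00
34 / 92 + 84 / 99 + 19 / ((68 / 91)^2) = 35.24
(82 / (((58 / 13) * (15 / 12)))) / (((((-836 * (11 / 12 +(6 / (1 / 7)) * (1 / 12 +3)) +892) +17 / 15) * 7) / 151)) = -80483 / 27439307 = -0.00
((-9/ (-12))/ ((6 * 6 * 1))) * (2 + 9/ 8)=25/ 384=0.07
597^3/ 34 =212776173/ 34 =6258122.74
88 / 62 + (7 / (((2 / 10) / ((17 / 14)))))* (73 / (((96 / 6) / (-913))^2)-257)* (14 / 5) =224234935569 / 7936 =28255410.23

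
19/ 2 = 9.50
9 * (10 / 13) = 6.92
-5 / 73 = -0.07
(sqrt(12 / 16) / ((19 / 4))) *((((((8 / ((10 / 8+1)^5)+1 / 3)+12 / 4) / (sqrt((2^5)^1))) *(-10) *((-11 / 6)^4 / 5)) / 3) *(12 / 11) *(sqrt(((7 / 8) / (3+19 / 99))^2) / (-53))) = 0.00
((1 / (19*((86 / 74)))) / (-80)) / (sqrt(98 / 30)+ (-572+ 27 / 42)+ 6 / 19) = 241129*sqrt(15) / 297634830398260+ 118023969 / 119053932159304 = 0.00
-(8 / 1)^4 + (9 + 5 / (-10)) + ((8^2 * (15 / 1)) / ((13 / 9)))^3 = 1289927127525 / 4394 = 293565572.95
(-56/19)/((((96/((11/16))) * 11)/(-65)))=455/3648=0.12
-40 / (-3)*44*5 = 8800 / 3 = 2933.33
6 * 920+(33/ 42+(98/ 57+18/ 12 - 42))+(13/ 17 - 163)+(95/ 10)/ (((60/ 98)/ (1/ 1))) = 723784951/ 135660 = 5335.29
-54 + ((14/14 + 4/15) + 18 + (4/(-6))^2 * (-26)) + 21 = -1138/45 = -25.29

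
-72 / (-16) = 9 / 2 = 4.50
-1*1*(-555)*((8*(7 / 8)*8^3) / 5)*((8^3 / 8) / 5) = 25460736 / 5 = 5092147.20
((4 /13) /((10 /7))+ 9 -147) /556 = -2239 /9035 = -0.25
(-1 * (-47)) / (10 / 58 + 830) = 1363 / 24075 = 0.06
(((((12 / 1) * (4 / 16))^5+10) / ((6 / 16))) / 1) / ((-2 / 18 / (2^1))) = -12144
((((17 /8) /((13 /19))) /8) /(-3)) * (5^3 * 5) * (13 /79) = -201875 /15168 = -13.31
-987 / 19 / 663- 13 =-54916 / 4199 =-13.08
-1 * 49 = -49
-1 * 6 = -6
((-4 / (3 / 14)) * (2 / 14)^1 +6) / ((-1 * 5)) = -2 / 3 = -0.67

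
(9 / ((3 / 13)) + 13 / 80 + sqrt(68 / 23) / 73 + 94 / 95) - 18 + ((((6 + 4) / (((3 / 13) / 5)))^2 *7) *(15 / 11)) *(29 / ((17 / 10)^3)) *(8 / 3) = 2 *sqrt(391) / 1679 + 5214680377136677 / 739308240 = 7053459.05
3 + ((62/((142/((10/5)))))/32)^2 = 3872449/1290496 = 3.00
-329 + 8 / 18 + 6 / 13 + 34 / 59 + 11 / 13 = -2255014 / 6903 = -326.67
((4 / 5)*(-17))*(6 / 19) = -4.29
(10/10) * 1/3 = 1/3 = 0.33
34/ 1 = 34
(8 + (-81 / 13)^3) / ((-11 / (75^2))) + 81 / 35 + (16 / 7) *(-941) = 9031803422 / 76895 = 117456.32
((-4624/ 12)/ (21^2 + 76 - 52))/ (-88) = 0.01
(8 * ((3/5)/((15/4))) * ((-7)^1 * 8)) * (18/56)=-576/25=-23.04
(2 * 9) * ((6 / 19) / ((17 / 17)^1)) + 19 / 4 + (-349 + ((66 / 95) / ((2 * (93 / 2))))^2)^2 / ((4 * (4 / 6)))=27492381790822667993 / 601770901205000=45685.79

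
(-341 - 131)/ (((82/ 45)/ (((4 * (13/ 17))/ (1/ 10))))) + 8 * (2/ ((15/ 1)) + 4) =-82490288/ 10455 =-7890.03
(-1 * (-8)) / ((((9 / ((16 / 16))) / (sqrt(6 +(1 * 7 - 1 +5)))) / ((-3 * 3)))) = -8 * sqrt(17) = -32.98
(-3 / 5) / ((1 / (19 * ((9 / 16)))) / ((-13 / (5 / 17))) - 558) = 113373 / 105437290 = 0.00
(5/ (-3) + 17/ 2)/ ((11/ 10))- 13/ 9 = 472/ 99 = 4.77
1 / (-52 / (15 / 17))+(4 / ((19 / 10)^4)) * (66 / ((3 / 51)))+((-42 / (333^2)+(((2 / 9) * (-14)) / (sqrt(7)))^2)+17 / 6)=4453039023762191 / 12774830186196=348.58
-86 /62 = -1.39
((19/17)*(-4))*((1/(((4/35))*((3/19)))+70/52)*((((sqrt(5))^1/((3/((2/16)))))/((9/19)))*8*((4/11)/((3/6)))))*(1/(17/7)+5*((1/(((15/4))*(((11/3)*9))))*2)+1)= -5839998080*sqrt(5)/30127383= -433.45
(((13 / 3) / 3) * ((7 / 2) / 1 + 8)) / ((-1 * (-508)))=299 / 9144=0.03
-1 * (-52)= 52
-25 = -25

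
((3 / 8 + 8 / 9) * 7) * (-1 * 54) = -477.75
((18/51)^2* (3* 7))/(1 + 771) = 189/55777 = 0.00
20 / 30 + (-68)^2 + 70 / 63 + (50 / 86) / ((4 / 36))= 1792201 / 387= 4631.01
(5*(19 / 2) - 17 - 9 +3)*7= 343 / 2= 171.50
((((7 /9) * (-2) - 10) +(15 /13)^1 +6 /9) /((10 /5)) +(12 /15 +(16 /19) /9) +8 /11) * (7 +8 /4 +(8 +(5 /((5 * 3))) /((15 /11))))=-102679156 /1833975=-55.99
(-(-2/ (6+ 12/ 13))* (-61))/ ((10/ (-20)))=1586/ 45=35.24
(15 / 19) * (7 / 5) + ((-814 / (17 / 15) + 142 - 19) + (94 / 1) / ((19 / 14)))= -524.87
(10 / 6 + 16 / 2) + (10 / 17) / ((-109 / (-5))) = 53887 / 5559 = 9.69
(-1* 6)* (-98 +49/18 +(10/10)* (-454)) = 9887/3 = 3295.67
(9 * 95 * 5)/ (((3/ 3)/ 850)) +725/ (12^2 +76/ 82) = 21591772225/ 5942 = 3633755.00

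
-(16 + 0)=-16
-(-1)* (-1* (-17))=17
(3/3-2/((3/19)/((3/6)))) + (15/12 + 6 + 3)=59/12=4.92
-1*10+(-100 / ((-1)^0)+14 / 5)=-536 / 5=-107.20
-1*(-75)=75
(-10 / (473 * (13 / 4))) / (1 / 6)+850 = 5226410 / 6149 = 849.96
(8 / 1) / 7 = 8 / 7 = 1.14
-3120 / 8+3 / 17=-6627 / 17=-389.82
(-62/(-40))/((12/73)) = 2263/240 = 9.43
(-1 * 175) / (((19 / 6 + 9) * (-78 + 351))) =-50 / 949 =-0.05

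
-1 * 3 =-3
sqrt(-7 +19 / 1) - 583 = -583 +2* sqrt(3) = -579.54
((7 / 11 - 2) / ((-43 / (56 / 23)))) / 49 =120 / 76153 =0.00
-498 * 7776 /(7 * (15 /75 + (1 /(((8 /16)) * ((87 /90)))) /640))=-17968158720 /6601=-2722035.86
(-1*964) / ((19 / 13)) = -12532 / 19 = -659.58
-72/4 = -18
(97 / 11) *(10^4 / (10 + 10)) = 48500 / 11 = 4409.09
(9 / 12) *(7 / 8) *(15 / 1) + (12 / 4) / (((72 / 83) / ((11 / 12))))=937 / 72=13.01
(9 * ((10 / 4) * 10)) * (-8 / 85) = -360 / 17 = -21.18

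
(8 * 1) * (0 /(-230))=0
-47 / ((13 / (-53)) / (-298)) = -742318 / 13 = -57101.38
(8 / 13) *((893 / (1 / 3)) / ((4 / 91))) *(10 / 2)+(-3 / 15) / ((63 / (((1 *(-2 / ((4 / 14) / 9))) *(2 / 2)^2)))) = 937651 / 5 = 187530.20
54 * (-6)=-324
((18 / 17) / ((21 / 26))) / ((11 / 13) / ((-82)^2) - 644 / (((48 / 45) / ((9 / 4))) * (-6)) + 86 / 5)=181816960 / 33786671233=0.01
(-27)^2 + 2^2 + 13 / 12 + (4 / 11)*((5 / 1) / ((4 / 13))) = 97679 / 132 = 739.99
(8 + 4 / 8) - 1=15 / 2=7.50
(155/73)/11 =0.19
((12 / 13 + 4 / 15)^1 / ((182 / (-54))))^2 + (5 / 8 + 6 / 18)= 909340031 / 839693400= 1.08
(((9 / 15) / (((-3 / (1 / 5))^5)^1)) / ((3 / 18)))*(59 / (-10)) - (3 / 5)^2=-0.36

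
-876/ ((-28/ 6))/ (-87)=-2.16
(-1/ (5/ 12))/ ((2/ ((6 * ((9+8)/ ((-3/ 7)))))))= 1428/ 5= 285.60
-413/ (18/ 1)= -413/ 18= -22.94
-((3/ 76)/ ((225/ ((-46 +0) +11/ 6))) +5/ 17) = -0.29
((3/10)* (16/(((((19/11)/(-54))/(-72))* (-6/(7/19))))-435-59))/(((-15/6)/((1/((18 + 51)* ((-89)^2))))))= 195334/328840315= 0.00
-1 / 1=-1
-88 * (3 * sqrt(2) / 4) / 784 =-33 * sqrt(2) / 392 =-0.12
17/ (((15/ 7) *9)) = 119/ 135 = 0.88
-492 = -492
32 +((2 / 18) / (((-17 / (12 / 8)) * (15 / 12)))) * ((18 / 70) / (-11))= 1047206 / 32725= 32.00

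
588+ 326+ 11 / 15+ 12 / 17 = 233437 / 255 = 915.44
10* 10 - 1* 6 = 94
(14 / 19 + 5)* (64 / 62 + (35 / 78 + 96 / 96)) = 653891 / 45942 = 14.23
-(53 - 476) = 423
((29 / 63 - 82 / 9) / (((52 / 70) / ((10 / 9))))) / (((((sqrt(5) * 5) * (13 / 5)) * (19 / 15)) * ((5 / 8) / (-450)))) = 1090000 * sqrt(5) / 9633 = 253.02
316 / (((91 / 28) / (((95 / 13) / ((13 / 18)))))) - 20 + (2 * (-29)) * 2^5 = -892.19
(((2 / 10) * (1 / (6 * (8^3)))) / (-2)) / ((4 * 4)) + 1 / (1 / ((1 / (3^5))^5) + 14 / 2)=-84728811793 / 41645929731686400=-0.00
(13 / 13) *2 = 2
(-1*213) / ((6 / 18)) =-639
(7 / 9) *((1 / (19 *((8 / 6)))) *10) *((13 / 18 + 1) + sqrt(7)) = 1.34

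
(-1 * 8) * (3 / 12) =-2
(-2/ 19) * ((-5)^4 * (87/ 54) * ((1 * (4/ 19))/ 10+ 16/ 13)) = -5604250/ 42237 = -132.69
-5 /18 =-0.28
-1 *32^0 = -1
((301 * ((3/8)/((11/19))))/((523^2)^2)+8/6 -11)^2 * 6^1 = 36456489830072556988787919121/65023465843747692342432096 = 560.67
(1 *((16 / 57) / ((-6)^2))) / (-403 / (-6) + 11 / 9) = 8 / 70167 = 0.00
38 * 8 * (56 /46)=8512 /23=370.09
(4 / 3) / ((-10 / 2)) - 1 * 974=-14614 / 15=-974.27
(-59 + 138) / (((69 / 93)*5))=2449 / 115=21.30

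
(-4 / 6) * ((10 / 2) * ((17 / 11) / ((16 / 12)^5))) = -6885 / 5632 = -1.22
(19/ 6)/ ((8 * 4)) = 19/ 192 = 0.10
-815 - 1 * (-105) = -710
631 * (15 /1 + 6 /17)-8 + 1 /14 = 2303787 /238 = 9679.78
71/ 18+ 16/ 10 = 499/ 90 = 5.54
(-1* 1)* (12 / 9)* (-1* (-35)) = -140 / 3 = -46.67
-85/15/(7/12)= -68/7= -9.71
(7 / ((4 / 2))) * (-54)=-189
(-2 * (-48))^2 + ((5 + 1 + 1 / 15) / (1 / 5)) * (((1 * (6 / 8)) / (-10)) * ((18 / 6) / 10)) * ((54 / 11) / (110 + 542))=13219423029 / 1434400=9215.99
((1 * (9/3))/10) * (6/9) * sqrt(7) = sqrt(7)/5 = 0.53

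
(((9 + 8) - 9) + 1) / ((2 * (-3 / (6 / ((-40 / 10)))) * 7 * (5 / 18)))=81 / 70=1.16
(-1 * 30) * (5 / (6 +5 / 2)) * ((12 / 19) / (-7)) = 3600 / 2261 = 1.59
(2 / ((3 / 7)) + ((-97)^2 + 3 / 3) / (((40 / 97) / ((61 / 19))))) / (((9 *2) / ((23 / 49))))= 384209365 / 201096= 1910.58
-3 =-3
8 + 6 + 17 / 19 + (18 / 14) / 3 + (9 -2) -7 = 2038 / 133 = 15.32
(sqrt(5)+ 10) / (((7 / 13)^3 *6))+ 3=16.06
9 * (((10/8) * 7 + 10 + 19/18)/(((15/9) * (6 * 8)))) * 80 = 178.25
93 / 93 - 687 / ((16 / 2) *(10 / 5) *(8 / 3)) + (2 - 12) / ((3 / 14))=-23719 / 384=-61.77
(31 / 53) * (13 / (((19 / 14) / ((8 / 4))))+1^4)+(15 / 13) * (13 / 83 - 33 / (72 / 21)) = 7522601 / 8692424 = 0.87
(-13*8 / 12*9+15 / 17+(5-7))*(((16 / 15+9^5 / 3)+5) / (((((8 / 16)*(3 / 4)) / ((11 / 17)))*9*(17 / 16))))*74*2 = -16555146899456 / 397953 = -41600759.13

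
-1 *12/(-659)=12/659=0.02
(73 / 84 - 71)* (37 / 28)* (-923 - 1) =2397637 / 28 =85629.89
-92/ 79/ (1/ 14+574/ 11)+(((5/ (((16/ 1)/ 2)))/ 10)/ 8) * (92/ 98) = -29809449/ 1993595968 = -0.01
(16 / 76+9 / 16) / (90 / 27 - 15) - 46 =-46.07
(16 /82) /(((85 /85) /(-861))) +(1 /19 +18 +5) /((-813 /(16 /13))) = -11247752 /66937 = -168.03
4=4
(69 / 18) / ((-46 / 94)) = -7.83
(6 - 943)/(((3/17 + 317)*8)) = -15929/43136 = -0.37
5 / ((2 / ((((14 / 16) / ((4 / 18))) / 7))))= 45 / 32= 1.41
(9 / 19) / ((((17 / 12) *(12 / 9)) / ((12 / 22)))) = 486 / 3553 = 0.14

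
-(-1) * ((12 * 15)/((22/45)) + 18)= 4248/11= 386.18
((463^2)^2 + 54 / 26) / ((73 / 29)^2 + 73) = 251207913613460 / 433693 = 579229809.14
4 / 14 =2 / 7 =0.29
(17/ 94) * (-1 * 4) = -34/ 47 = -0.72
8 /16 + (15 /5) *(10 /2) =31 /2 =15.50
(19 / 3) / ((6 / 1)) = 19 / 18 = 1.06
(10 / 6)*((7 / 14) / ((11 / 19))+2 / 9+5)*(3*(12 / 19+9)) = 293.08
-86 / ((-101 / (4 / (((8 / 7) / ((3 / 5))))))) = 903 / 505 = 1.79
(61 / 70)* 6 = 183 / 35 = 5.23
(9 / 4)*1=9 / 4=2.25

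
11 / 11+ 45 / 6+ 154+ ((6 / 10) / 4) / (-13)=42247 / 260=162.49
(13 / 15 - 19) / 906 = -136 / 6795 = -0.02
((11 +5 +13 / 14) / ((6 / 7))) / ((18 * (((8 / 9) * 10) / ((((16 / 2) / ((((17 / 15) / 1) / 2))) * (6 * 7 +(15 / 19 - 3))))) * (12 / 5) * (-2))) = -74655 / 5168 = -14.45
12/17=0.71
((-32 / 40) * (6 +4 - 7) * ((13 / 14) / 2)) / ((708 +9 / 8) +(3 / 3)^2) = -24 / 15295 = -0.00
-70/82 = -35/41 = -0.85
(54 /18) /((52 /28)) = 21 /13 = 1.62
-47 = -47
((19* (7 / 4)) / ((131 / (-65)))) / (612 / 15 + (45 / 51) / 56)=-10287550 / 25451073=-0.40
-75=-75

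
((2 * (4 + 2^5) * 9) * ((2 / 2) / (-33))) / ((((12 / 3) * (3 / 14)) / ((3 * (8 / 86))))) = -3024 / 473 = -6.39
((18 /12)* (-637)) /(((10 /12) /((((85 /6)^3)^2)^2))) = -18121599859148327978515625 /241864704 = -74924532432596398.93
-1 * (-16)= 16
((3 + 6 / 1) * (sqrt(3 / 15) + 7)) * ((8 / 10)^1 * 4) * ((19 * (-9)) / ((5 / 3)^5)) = -41885424 / 15625 - 5983632 * sqrt(5) / 78125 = -2851.93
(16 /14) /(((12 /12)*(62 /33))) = 132 /217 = 0.61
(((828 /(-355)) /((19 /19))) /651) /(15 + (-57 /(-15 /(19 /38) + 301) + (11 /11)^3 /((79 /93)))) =-1969628 /8777753075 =-0.00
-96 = -96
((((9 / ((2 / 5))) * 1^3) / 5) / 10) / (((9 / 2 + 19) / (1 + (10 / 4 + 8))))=207 / 940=0.22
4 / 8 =1 / 2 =0.50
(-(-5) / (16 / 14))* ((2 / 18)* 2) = 35 / 36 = 0.97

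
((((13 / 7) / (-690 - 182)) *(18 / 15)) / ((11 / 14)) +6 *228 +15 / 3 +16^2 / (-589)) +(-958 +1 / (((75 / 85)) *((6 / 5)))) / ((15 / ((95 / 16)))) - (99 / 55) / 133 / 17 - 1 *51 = 342255984951943 / 363048950880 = 942.73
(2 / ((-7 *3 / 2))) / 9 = -4 / 189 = -0.02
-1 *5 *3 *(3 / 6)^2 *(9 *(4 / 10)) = -13.50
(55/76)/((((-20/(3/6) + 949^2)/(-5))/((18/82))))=-825/935382692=-0.00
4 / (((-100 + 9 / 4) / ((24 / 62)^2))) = -2304 / 375751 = -0.01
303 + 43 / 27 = 8224 / 27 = 304.59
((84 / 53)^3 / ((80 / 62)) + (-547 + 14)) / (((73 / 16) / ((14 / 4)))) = -22089786712 / 54340105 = -406.51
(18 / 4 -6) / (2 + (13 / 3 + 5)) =-9 / 68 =-0.13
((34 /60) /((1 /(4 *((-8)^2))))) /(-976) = -136 /915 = -0.15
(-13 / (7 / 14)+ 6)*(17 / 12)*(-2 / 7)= 170 / 21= 8.10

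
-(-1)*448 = 448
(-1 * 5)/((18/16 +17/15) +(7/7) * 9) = -600/1351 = -0.44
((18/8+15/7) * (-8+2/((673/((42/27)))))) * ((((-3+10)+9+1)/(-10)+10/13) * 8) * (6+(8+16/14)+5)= 11291811476/2143505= 5267.92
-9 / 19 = -0.47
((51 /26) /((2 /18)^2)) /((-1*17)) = -243 /26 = -9.35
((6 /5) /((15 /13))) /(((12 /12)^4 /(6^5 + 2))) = 202228 /25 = 8089.12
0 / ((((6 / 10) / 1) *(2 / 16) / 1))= 0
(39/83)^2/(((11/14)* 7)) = 3042/75779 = 0.04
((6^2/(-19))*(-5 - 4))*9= 153.47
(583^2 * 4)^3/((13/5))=966535821933596775.38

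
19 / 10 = 1.90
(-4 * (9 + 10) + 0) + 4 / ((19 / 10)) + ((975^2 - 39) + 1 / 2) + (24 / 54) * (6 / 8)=108358475 / 114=950512.94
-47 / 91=-0.52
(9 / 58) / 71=9 / 4118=0.00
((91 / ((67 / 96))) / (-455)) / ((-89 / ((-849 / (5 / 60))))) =-32.80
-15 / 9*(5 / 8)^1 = -25 / 24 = -1.04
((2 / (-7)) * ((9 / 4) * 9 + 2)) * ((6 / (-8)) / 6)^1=89 / 112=0.79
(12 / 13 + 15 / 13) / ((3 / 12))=108 / 13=8.31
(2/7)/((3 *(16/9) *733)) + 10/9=1.11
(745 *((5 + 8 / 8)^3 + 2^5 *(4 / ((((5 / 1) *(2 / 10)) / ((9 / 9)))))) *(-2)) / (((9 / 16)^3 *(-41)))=2099445760 / 29889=70241.42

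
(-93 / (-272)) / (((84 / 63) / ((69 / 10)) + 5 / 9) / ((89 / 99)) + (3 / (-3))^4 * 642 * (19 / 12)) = 190371 / 566434696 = 0.00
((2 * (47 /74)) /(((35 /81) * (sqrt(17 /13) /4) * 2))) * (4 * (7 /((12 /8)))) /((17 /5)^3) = 507600 * sqrt(221) /3090277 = 2.44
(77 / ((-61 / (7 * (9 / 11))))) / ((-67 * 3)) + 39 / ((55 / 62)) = 9890451 / 224785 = 44.00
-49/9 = -5.44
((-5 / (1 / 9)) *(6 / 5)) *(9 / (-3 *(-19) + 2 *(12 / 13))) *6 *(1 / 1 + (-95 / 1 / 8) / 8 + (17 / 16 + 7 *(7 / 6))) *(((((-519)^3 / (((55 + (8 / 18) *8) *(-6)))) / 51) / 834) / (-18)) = 3051378781893 / 13548874880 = 225.21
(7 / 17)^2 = 49 / 289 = 0.17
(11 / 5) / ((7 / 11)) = 121 / 35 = 3.46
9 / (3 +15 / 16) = 16 / 7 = 2.29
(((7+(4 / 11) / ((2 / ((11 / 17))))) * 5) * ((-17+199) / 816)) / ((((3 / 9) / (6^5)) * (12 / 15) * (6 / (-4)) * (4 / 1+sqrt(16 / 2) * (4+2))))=22297275 / 9826-66891825 * sqrt(2) / 9826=-7358.24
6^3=216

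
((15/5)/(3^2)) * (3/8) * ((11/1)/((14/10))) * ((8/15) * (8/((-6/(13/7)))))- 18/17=-17662/7497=-2.36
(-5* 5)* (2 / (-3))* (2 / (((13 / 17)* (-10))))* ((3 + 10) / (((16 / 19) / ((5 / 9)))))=-8075 / 216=-37.38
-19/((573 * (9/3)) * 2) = -19/3438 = -0.01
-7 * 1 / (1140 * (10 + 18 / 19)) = -7 / 12480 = -0.00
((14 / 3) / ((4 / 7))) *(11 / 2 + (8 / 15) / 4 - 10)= -35.66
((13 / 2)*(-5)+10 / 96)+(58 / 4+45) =1301 / 48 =27.10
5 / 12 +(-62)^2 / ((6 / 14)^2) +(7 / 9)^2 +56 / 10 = 33914807 / 1620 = 20935.07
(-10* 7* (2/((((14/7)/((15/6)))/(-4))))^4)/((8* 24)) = -21875/6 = -3645.83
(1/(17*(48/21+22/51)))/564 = 7/182360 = 0.00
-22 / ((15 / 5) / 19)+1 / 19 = -139.28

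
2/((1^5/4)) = 8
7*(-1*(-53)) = 371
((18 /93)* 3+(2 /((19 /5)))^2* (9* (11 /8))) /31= 89721 /693842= 0.13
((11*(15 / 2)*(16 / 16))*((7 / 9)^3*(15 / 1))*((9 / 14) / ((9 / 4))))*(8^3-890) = -188650 / 3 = -62883.33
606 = 606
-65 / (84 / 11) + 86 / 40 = -668 / 105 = -6.36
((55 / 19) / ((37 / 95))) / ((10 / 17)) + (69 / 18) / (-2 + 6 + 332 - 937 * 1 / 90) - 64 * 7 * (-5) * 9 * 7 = 306035136475 / 2168422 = 141132.65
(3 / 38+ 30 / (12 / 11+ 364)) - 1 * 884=-33720221 / 38152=-883.84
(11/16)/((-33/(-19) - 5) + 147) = 0.00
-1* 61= -61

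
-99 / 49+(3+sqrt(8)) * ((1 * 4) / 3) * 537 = 1432 * sqrt(2)+105153 / 49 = 4171.13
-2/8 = -1/4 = -0.25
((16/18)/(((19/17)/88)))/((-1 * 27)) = -11968/4617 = -2.59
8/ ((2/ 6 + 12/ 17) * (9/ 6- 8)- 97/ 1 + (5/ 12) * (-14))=-136/ 1863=-0.07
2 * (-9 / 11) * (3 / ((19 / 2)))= -108 / 209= -0.52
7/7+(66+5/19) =67.26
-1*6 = -6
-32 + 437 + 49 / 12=4909 / 12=409.08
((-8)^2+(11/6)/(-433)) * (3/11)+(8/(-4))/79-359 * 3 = -797385091/752554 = -1059.57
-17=-17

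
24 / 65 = 0.37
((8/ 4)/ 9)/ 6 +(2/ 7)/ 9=13/ 189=0.07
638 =638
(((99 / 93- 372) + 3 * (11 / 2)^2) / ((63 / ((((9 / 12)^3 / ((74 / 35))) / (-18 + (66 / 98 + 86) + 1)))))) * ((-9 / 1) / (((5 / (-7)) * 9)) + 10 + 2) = -0.17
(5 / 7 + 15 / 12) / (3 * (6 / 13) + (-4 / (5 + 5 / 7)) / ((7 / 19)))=-3575 / 938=-3.81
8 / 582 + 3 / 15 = 311 / 1455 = 0.21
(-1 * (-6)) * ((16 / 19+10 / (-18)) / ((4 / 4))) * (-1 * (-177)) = 5782 / 19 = 304.32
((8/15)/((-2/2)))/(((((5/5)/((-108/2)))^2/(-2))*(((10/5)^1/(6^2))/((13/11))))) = 66166.69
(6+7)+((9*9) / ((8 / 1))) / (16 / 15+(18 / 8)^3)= 165187 / 11959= 13.81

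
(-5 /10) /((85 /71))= -71 /170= -0.42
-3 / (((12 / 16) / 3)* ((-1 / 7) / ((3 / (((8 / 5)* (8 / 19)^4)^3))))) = 1981545.10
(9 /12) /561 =1 /748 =0.00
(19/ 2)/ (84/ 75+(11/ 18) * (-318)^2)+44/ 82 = 67998507/ 126688196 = 0.54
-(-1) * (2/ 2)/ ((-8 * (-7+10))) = -1/ 24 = -0.04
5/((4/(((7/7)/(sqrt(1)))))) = 5/4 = 1.25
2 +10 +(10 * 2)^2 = 412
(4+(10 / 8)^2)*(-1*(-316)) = 7031 / 4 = 1757.75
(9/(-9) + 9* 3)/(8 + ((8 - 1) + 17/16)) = 416/257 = 1.62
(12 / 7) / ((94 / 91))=78 / 47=1.66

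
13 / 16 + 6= 109 / 16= 6.81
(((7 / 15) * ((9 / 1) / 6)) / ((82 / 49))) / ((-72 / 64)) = -686 / 1845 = -0.37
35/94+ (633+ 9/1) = 60383/94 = 642.37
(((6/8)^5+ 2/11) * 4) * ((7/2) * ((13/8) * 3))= 1288833/45056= 28.61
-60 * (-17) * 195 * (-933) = -185573700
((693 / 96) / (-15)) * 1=-77 / 160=-0.48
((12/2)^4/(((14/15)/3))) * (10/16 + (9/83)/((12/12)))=1775115/581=3055.28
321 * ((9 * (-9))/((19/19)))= -26001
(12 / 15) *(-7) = -28 / 5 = -5.60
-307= -307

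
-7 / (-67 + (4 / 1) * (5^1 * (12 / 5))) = 7 / 19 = 0.37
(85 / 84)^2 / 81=7225 / 571536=0.01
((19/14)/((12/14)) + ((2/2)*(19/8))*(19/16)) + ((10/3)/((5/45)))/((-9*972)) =410593/93312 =4.40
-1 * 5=-5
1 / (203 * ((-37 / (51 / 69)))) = -0.00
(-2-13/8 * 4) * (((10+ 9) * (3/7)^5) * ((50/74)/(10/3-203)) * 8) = 0.06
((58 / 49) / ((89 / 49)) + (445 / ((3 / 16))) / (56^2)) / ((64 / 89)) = 73709 / 37632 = 1.96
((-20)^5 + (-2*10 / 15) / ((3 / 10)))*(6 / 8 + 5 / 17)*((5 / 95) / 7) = -30070630 / 1197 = -25121.66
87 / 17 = 5.12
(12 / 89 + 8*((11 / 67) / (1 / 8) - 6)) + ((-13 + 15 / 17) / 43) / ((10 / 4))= -37.47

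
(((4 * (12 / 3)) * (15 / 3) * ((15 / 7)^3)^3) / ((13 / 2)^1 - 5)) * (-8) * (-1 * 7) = 16402500000000 / 5764801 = 2845284.69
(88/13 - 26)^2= 62500/169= 369.82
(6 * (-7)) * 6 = -252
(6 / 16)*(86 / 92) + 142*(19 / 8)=124237 / 368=337.60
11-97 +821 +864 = 1599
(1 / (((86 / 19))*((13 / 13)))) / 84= 19 / 7224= 0.00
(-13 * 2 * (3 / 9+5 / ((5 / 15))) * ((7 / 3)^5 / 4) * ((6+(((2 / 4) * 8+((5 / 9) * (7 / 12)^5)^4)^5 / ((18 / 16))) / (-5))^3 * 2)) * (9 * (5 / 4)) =4981081655920493601111074792509599766566332835780159428050511794730525711893588117787640981923559447234076724047415512609602011534870716694820217081435706282024653343876574357732961654280401495775172847237952896155841586024361987628298605418178115538243076081802862567908754647340813180969632992354524286079687074049216656944332802051928086119264464768782125092516892861038246422790002566019283197 / 5886226521878253485624757684379591010359083859259049872312487054915316634045426781633548941831611030738773717844984522645489355334924512280037072601010504642478404907089871317600258795932300717288374596489021051378210876923012527086916956115864507402080414308345447248243136094739408668435031913233159182983777280414827913868885831775257173884698103578474544200591700099726959024537600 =846226633889.56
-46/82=-23/41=-0.56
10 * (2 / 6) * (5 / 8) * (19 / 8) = 475 / 96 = 4.95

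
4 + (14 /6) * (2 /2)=19 /3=6.33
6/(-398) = -3/199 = -0.02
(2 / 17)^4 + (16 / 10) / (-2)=-334004 / 417605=-0.80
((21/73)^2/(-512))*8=-441/341056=-0.00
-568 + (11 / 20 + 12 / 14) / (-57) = -4532837 / 7980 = -568.02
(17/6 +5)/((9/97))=4559/54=84.43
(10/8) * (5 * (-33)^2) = 6806.25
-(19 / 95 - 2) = 9 / 5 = 1.80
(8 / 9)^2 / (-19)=-64 / 1539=-0.04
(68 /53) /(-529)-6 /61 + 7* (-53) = -634677717 /1710257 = -371.10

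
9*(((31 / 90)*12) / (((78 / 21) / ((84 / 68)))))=13671 / 1105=12.37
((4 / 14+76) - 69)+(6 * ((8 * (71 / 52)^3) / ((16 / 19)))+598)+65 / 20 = 741761417 / 984256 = 753.63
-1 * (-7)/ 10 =7/ 10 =0.70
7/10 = 0.70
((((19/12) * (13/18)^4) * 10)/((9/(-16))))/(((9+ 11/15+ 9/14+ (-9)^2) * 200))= -3798613/9064730088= -0.00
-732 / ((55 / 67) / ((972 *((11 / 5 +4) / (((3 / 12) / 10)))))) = -11822350464 / 55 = -214951826.62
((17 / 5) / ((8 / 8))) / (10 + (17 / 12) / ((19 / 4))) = 969 / 2935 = 0.33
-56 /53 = -1.06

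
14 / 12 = 7 / 6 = 1.17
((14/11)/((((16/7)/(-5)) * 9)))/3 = -245/2376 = -0.10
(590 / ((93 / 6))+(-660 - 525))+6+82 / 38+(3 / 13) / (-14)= -122076447 / 107198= -1138.79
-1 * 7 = -7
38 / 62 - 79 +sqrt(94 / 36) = -2430 / 31 +sqrt(94) / 6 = -76.77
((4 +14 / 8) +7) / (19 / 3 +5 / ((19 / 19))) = 1.12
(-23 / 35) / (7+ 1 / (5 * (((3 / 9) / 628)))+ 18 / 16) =-184 / 107779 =-0.00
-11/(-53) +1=64/53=1.21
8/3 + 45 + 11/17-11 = 1903/51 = 37.31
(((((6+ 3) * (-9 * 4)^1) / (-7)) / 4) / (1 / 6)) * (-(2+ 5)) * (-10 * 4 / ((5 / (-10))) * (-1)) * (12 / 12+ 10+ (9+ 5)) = 972000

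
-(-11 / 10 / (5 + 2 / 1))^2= -121 / 4900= -0.02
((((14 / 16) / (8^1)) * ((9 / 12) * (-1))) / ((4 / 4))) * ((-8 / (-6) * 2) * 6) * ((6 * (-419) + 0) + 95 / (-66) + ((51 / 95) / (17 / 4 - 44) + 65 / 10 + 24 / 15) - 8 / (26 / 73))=38251059931 / 11520080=3320.38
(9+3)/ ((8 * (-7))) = -3/ 14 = -0.21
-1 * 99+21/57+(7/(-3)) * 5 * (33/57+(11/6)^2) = -296717/2052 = -144.60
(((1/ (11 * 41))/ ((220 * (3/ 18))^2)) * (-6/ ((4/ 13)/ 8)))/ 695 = -351/ 948171125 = -0.00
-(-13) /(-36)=-13 /36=-0.36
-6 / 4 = -1.50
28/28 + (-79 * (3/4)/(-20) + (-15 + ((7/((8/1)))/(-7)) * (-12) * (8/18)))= -2489/240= -10.37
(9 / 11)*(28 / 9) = 28 / 11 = 2.55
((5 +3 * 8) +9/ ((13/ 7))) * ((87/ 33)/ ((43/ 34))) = 39440/ 559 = 70.55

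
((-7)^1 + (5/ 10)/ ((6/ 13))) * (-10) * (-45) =-5325/ 2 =-2662.50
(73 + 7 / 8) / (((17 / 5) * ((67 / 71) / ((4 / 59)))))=209805 / 134402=1.56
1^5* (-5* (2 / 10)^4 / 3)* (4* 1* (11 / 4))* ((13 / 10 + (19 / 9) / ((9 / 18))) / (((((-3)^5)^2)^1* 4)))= -0.00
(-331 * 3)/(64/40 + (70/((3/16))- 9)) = -14895/5489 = -2.71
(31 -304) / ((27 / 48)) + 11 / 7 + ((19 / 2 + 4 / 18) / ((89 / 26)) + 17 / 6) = -5361283 / 11214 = -478.09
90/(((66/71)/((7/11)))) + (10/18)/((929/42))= 20785555/337227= 61.64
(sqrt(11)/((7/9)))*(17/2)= 36.25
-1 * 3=-3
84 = 84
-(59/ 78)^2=-3481/ 6084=-0.57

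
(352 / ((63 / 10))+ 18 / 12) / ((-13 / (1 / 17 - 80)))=1091579 / 3094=352.81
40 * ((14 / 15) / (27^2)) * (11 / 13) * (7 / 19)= 8624 / 540189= 0.02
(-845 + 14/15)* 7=-88627/15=-5908.47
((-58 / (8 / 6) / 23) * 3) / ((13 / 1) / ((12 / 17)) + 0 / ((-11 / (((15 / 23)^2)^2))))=-1566 / 5083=-0.31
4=4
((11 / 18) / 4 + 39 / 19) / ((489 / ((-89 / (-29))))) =268513 / 19399608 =0.01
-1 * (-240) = 240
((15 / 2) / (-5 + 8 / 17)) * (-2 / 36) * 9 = 255 / 308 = 0.83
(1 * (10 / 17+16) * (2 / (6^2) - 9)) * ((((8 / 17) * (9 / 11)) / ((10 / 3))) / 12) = -22701 / 15895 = -1.43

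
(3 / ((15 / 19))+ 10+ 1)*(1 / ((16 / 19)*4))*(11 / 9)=7733 / 1440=5.37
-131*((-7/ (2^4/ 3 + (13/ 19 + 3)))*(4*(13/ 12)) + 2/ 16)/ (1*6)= 872329/ 12336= 70.71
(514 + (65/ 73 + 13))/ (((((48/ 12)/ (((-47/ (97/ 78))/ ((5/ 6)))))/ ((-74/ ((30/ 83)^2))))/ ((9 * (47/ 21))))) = 423111538890924/ 6195875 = 68289230.96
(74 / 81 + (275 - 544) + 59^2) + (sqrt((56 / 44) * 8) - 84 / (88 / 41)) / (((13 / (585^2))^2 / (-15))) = 724963585122287 / 1782 - 41580337500 * sqrt(77) / 11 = 373656170727.39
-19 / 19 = -1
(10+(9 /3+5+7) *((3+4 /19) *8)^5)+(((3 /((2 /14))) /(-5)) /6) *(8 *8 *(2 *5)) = 415134889336158 /2476099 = 167656822.02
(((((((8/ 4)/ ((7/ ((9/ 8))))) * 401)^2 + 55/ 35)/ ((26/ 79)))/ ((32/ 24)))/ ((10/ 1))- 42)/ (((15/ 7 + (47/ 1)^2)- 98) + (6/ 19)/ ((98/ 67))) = 58005929559/ 32739815680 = 1.77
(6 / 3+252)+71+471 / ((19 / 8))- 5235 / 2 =-79579 / 38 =-2094.18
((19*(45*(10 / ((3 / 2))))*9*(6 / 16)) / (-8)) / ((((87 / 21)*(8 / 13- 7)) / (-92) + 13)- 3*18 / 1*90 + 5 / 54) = 2174260725 / 4382197396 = 0.50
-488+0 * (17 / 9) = -488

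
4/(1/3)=12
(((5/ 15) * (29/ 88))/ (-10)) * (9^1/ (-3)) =29/ 880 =0.03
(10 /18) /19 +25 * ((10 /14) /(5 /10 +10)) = 14495 /8379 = 1.73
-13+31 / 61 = -762 / 61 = -12.49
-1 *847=-847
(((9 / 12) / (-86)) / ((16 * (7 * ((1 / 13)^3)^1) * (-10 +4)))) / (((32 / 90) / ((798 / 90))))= 125229 / 176128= 0.71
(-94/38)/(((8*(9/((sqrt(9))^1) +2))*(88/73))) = -3431/66880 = -0.05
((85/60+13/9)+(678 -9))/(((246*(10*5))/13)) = 0.71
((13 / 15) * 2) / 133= 0.01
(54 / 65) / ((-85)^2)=54 / 469625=0.00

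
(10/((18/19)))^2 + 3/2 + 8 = 19589/162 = 120.92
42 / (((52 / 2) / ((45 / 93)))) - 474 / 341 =-87 / 143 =-0.61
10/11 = 0.91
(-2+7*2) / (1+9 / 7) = 21 / 4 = 5.25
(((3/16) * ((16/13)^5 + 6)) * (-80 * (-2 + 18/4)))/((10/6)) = -73717515/371293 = -198.54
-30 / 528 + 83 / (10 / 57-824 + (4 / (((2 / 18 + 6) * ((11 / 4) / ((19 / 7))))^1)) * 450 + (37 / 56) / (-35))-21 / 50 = -10028367160381 / 15855012951800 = -0.63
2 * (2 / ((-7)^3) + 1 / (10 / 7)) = 2381 / 1715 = 1.39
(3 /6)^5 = 1 /32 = 0.03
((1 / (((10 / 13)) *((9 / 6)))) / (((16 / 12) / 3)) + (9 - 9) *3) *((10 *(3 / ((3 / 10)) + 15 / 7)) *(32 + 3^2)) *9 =1223235 / 14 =87373.93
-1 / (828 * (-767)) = 1 / 635076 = 0.00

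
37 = 37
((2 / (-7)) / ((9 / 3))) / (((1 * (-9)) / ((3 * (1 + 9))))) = 20 / 63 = 0.32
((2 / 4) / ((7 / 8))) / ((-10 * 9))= -2 / 315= -0.01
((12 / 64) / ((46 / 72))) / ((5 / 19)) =513 / 460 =1.12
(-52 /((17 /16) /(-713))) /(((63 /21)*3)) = 593216 /153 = 3877.23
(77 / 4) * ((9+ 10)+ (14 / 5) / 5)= 37653 / 100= 376.53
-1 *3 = -3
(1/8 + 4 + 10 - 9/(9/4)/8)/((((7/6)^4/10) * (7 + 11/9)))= 794610/88837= 8.94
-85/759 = -0.11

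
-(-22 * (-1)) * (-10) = 220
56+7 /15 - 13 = 652 /15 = 43.47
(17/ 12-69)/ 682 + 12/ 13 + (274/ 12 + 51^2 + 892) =124714735/ 35464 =3516.66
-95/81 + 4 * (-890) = -288455/81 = -3561.17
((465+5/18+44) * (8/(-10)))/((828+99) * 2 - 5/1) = -0.22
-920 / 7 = -131.43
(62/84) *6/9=31/63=0.49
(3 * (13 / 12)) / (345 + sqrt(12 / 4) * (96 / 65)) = 6316375 / 670470636 - 6760 * sqrt(3) / 167617659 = 0.01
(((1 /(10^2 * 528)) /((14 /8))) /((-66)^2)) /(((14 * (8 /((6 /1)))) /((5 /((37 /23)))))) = 23 /55597893120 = 0.00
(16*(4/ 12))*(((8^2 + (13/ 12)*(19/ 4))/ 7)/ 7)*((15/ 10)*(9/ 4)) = 9957/ 392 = 25.40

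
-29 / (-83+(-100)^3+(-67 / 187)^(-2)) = 130181 / 4489337618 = 0.00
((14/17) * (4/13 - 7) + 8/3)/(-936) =0.00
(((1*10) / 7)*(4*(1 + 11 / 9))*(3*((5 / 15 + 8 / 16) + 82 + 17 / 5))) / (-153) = -206960 / 9639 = -21.47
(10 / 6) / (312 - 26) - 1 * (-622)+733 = 1162595 / 858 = 1355.01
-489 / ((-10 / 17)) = 8313 / 10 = 831.30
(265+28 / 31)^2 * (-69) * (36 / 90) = -1951444.90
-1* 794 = -794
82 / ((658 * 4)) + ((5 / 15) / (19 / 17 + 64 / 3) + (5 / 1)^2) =37739817 / 1506820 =25.05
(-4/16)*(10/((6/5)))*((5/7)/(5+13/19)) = -2375/9072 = -0.26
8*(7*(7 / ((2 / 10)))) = 1960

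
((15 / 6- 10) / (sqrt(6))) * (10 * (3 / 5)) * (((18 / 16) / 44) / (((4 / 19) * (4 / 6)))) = -7695 * sqrt(6) / 5632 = -3.35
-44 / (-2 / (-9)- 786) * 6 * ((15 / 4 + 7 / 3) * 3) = 21681 / 3536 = 6.13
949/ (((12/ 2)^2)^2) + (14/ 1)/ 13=30481/ 16848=1.81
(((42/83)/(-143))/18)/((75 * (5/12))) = -28/4450875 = -0.00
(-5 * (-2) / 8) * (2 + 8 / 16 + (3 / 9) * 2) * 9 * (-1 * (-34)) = 4845 / 4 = 1211.25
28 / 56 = 1 / 2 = 0.50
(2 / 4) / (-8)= -1 / 16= -0.06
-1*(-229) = 229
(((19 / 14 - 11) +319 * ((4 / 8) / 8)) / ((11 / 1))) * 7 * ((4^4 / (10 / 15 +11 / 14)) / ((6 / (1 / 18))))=64568 / 6039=10.69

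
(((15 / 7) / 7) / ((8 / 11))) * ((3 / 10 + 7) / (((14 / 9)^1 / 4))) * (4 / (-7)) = -21681 / 4802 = -4.51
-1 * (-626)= 626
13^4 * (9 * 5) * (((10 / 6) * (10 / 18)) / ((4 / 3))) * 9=8032781.25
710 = 710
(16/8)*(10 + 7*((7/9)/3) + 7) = 1016/27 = 37.63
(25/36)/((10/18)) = 5/4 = 1.25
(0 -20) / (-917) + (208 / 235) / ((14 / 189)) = 2579636 / 215495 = 11.97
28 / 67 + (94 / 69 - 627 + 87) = -2488190 / 4623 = -538.22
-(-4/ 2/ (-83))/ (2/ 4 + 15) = -4/ 2573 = -0.00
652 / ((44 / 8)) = 1304 / 11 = 118.55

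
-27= -27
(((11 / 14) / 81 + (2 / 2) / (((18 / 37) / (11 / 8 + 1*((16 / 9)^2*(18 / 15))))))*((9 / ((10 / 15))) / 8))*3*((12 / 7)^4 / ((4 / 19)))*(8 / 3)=494805258 / 84035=5888.09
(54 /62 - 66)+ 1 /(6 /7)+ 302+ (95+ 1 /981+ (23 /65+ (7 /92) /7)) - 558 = -40844644619 /181857780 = -224.60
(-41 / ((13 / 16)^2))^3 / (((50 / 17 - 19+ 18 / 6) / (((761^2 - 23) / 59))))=437823536392830976 / 2431597857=180055898.28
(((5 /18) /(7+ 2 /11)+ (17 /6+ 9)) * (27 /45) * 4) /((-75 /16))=-540224 /88875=-6.08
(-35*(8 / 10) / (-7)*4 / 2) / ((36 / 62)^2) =1922 / 81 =23.73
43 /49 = 0.88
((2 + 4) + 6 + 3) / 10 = 3 / 2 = 1.50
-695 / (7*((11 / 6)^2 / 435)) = -10883700 / 847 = -12849.70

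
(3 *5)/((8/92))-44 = 257/2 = 128.50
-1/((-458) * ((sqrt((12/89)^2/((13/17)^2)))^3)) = 1548816893/3888266112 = 0.40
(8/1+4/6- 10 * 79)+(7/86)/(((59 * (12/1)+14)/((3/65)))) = -9460337057/12107940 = -781.33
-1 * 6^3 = -216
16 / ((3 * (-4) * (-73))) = 4 / 219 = 0.02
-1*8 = -8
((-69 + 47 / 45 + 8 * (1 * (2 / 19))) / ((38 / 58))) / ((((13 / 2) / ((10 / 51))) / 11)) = -5632264 / 165699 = -33.99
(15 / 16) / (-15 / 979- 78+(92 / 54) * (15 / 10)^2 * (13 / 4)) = -44055 / 3080654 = -0.01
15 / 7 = 2.14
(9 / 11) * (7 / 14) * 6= 27 / 11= 2.45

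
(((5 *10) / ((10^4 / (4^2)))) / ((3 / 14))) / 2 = 0.19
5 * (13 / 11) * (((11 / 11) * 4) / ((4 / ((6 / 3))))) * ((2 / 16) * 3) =195 / 44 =4.43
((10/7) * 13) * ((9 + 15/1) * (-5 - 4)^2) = 252720/7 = 36102.86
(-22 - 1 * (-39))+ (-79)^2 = 6258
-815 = -815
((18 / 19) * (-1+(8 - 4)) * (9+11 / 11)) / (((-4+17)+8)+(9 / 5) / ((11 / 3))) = 4950 / 3743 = 1.32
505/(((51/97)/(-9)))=-146955/17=-8644.41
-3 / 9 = -1 / 3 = -0.33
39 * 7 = 273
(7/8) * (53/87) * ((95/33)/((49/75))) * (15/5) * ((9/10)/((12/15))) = 1132875/142912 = 7.93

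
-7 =-7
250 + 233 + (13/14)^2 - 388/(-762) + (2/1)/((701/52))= 25363581925/52347876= 484.52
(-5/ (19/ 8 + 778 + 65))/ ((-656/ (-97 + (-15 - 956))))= -2670/ 277283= -0.01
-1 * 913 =-913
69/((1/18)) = 1242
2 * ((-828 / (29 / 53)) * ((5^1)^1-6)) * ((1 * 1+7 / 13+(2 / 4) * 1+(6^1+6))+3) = 19440612 / 377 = 51566.61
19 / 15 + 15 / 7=358 / 105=3.41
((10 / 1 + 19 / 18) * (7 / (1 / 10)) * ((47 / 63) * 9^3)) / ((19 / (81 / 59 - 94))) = -2300136525 / 1121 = -2051861.31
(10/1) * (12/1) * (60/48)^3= 1875/8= 234.38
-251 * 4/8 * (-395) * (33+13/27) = 44813540/27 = 1659760.74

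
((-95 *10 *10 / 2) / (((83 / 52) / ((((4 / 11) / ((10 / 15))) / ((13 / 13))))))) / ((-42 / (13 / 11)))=3211000 / 70301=45.68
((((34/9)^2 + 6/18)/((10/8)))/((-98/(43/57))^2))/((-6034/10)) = -312481/272335439439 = -0.00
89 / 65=1.37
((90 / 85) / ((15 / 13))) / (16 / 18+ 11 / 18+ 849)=0.00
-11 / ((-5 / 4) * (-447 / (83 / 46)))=-1826 / 51405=-0.04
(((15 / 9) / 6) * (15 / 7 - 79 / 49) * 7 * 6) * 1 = 130 / 21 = 6.19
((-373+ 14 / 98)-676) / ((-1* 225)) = 7342 / 1575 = 4.66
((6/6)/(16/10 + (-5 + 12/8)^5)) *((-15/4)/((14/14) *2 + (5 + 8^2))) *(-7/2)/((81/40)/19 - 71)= 228000/45784134373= 0.00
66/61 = 1.08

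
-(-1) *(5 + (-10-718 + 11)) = -712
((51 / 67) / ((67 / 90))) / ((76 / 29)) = 66555 / 170582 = 0.39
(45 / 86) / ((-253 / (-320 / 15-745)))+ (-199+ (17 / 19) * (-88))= -10378341 / 37582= -276.15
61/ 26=2.35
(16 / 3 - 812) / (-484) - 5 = -10 / 3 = -3.33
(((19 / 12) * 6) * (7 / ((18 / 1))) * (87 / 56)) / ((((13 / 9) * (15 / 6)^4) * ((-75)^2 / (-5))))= -551 / 6093750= -0.00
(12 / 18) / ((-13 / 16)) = -32 / 39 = -0.82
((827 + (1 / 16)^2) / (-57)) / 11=-70571 / 53504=-1.32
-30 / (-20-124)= 5 / 24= 0.21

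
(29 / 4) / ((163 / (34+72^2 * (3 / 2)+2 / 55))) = 3114252 / 8965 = 347.38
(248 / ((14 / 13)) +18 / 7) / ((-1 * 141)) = -1630 / 987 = -1.65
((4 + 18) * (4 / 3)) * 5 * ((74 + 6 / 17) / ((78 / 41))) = 11401280 / 1989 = 5732.17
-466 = -466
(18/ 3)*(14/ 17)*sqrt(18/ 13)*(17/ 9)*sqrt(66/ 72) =10.51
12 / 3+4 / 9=40 / 9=4.44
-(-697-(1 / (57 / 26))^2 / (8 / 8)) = 2265229 / 3249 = 697.21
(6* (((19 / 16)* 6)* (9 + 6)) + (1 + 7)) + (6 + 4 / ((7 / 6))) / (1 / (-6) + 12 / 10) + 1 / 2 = 571903 / 868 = 658.87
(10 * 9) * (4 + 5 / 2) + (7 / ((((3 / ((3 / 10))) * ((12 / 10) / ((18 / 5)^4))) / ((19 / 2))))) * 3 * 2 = 3856077 / 625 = 6169.72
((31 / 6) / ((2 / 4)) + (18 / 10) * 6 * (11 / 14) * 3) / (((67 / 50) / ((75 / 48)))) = 234875 / 5628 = 41.73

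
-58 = -58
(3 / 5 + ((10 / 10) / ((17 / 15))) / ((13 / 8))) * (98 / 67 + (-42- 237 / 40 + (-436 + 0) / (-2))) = 580627623 / 2961400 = 196.07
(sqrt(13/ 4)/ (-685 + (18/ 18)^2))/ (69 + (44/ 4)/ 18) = -sqrt(13)/ 95228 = -0.00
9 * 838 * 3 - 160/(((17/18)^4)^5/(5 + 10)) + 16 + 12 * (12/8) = 61499716755283405738970576260/4064231406647572522401601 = 15131.94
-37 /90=-0.41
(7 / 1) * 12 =84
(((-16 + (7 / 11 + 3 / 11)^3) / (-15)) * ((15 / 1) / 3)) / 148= 5074 / 147741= 0.03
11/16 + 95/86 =1233/688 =1.79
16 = 16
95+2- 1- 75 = 21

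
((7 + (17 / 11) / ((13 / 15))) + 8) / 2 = 1200 / 143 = 8.39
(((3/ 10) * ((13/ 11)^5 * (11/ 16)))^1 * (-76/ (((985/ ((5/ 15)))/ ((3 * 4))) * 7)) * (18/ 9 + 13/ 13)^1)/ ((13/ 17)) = -83026827/ 1009496950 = -0.08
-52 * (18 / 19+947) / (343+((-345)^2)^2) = -234143 / 67293017098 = -0.00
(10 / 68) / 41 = 5 / 1394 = 0.00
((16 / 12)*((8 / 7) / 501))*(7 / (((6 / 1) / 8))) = 128 / 4509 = 0.03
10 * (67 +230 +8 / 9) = 26810 / 9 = 2978.89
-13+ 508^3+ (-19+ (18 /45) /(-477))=312665104798 /2385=131096480.00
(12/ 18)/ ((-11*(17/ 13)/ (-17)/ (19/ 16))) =247/ 264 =0.94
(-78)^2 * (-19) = -115596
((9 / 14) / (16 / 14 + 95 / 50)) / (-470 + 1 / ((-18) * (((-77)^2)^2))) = -9491321070 / 21115025607131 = -0.00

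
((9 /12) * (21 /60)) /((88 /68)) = 357 /1760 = 0.20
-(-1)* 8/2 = 4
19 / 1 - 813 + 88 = -706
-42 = -42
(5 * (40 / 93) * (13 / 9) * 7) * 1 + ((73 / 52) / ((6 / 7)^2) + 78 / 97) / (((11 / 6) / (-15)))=-43524625 / 92880216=-0.47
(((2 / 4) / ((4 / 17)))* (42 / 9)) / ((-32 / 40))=-595 / 48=-12.40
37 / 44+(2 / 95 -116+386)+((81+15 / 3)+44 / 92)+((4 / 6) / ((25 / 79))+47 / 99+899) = 5446472677 / 4326300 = 1258.92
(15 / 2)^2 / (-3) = -75 / 4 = -18.75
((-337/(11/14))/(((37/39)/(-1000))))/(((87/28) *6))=858676000/35409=24250.22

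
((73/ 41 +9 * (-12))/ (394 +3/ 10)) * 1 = -43550/ 161663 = -0.27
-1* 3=-3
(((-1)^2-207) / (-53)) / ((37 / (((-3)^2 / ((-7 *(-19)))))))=1854 / 260813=0.01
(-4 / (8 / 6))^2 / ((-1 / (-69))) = 621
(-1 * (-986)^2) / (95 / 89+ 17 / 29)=-627309469 / 1067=-587918.90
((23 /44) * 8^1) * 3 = 138 /11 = 12.55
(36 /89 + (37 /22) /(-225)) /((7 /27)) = 524721 /342650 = 1.53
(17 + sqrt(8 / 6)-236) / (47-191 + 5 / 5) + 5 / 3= 1372 / 429-2 * sqrt(3) / 429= 3.19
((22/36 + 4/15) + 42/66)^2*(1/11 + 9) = 2247001/107811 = 20.84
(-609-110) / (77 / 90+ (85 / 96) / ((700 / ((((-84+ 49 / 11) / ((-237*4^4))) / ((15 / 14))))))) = -1381981962240 / 1644456863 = -840.39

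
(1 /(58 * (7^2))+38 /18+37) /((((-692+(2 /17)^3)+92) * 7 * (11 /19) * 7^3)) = -0.00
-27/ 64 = -0.42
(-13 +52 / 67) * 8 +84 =-924 / 67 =-13.79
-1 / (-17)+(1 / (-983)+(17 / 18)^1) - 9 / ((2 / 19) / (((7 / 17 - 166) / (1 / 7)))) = 14905377280 / 150399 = 99105.56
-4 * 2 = -8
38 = 38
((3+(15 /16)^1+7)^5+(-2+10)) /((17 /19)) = 3118645711677 /17825792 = 174951.31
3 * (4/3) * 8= 32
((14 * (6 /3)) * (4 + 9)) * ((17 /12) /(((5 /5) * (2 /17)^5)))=2196518779 /96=22880403.95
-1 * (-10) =10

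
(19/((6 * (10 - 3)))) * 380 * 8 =28880/21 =1375.24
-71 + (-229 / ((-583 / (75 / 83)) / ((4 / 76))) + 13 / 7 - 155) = -1442404254 / 6435737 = -224.12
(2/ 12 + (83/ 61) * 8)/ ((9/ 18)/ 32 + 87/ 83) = 10.39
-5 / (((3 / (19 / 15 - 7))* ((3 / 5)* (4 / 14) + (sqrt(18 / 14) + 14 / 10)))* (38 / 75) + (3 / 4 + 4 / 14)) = -112182700 / 10615537 - 20588400* sqrt(7) / 10615537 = -15.70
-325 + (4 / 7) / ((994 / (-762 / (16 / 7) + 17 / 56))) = -7919388 / 24353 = -325.19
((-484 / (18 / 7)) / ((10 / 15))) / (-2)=847 / 6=141.17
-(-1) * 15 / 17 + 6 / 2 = 3.88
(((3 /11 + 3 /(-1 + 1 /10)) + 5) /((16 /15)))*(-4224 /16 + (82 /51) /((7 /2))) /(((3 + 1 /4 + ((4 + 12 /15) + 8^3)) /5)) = -188168000 /40844727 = -4.61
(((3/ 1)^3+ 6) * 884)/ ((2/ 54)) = 787644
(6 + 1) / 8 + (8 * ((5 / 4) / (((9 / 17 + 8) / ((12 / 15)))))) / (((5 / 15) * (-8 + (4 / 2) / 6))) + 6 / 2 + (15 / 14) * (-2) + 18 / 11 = 6166141 / 2054360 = 3.00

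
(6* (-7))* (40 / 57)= -560 / 19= -29.47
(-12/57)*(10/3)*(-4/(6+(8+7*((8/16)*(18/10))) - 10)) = 1600/5871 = 0.27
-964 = -964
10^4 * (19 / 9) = 21111.11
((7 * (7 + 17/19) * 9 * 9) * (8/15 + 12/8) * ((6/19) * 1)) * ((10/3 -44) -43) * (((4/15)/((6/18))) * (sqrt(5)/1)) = -69450696 * sqrt(5)/361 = -430184.15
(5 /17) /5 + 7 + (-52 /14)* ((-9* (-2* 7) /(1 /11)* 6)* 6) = -3150456 /17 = -185320.94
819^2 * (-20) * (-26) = 348795720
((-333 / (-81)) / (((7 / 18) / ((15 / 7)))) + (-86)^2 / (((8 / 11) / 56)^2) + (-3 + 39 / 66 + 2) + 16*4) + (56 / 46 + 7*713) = 1087364733267 / 24794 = 43855962.46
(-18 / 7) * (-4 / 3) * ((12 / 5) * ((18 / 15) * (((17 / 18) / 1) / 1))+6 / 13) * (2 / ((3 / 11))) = 181984 / 2275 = 79.99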